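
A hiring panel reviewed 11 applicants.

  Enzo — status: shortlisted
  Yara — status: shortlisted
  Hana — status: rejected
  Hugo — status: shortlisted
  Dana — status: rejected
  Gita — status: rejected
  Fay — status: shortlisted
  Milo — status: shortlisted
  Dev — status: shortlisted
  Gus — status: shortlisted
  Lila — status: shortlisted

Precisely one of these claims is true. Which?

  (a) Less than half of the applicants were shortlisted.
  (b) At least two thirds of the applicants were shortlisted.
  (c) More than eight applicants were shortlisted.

(b)

|A| = 11, |A ∩ B| = 8, |A ∖ B| = 3.
(a) requires |A ∩ B| < |A ∖ B|: false.
(b) requires |A ∩ B| / |A| ≥ 2/3: true.
(c) requires |A ∩ B| > 8: false.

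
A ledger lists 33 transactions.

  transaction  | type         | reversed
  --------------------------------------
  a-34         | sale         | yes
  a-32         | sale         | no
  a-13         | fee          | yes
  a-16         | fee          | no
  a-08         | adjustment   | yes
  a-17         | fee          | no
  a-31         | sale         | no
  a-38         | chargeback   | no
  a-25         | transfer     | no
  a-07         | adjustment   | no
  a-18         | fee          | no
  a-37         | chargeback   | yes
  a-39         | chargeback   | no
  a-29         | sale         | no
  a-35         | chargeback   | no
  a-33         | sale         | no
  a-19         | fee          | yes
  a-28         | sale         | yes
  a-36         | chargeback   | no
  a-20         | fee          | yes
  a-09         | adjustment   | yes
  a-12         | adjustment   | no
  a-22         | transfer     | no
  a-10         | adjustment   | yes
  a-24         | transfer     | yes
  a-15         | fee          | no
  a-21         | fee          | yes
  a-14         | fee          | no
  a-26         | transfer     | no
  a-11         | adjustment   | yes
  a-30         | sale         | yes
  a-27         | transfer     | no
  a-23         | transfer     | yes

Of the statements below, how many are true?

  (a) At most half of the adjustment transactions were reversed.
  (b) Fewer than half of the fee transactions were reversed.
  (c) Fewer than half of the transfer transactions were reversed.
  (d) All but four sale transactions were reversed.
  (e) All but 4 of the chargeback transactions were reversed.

4

(a) adjustment: |A| = 6, |A ∩ B| = 4; needs |A ∩ B| ≤ |A ∖ B| — false.
(b) fee: |A| = 9, |A ∩ B| = 4; needs |A ∩ B| < |A ∖ B| — true.
(c) transfer: |A| = 6, |A ∩ B| = 2; needs |A ∩ B| < |A ∖ B| — true.
(d) sale: |A| = 7, |A ∩ B| = 3; needs |A ∖ B| = 4 — true.
(e) chargeback: |A| = 5, |A ∩ B| = 1; needs |A ∖ B| = 4 — true.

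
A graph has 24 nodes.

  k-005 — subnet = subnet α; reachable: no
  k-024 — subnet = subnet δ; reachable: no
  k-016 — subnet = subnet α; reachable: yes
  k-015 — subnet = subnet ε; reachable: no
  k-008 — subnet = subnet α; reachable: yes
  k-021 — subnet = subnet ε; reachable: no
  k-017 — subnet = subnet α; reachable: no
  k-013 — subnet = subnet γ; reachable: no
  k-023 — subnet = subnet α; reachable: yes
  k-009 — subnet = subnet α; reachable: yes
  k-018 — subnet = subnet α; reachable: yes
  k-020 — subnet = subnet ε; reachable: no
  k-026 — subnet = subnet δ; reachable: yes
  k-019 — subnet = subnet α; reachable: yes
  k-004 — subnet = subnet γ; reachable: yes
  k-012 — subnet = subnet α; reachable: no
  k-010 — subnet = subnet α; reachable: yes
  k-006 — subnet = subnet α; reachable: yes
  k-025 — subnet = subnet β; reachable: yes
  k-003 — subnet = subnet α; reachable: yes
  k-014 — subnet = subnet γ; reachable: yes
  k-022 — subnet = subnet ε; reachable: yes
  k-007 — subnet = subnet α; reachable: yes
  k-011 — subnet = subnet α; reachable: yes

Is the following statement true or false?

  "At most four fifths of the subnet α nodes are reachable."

True

The determiner here denotes the relation: |A ∩ B| / |A| ≤ 4/5.
A (the restrictor) = {k-005, k-016, k-008, k-017, k-023, k-009, k-018, k-019, k-012, k-010, k-006, k-003, k-007, k-011}, |A| = 14.
A ∩ B = {k-016, k-008, k-023, k-009, k-018, k-019, k-010, k-006, k-003, k-007, k-011}, so |A ∩ B| = 11.
A ∖ B = {k-005, k-017, k-012}, so |A ∖ B| = 3.
|A ∩ B|/|A| = 11/14, so the statement is true.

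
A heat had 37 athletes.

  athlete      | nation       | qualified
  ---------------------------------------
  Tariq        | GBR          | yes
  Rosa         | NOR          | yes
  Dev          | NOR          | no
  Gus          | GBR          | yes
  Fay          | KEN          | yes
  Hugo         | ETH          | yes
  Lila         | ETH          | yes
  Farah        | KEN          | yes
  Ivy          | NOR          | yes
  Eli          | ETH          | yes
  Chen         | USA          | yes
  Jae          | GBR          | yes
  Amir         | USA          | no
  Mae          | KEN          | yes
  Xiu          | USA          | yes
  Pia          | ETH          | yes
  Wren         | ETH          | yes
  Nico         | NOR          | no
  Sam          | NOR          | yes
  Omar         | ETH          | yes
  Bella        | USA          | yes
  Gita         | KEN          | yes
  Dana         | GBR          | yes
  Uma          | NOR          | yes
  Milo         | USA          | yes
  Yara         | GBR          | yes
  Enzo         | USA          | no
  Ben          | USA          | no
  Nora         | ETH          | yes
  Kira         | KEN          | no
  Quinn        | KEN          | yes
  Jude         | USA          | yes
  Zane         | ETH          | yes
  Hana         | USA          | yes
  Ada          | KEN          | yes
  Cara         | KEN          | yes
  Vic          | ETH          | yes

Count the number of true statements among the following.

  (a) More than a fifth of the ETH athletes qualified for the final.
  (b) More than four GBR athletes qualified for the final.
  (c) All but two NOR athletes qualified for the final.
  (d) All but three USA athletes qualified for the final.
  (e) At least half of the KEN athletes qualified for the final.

(a) ETH: |A| = 9, |A ∩ B| = 9; needs |A ∩ B| / |A| > 1/5 — true.
(b) GBR: |A| = 5, |A ∩ B| = 5; needs |A ∩ B| > 4 — true.
(c) NOR: |A| = 6, |A ∩ B| = 4; needs |A ∖ B| = 2 — true.
(d) USA: |A| = 9, |A ∩ B| = 6; needs |A ∖ B| = 3 — true.
(e) KEN: |A| = 8, |A ∩ B| = 7; needs |A ∩ B| ≥ |A ∖ B| — true.

5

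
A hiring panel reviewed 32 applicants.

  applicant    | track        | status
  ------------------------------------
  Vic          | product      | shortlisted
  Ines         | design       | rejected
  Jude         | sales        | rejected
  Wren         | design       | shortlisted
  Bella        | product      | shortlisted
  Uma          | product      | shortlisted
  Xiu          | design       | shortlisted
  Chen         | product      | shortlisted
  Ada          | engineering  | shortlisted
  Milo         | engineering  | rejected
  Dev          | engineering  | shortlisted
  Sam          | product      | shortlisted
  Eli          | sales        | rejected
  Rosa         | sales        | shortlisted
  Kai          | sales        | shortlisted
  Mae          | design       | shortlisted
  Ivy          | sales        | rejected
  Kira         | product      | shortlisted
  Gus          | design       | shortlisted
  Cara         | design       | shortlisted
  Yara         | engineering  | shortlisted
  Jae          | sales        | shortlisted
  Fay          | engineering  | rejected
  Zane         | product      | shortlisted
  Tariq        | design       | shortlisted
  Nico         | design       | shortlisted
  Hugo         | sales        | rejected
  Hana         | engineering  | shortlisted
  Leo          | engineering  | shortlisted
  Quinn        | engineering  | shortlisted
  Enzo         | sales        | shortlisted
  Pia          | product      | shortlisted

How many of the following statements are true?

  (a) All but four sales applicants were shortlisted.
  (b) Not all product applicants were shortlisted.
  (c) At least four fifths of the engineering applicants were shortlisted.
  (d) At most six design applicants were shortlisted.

1

(a) sales: |A| = 8, |A ∩ B| = 4; needs |A ∖ B| = 4 — true.
(b) product: |A| = 8, |A ∩ B| = 8; needs A ⊄ B (|A ∖ B| ≥ 1) — false.
(c) engineering: |A| = 8, |A ∩ B| = 6; needs |A ∩ B| / |A| ≥ 4/5 — false.
(d) design: |A| = 8, |A ∩ B| = 7; needs |A ∩ B| ≤ 6 — false.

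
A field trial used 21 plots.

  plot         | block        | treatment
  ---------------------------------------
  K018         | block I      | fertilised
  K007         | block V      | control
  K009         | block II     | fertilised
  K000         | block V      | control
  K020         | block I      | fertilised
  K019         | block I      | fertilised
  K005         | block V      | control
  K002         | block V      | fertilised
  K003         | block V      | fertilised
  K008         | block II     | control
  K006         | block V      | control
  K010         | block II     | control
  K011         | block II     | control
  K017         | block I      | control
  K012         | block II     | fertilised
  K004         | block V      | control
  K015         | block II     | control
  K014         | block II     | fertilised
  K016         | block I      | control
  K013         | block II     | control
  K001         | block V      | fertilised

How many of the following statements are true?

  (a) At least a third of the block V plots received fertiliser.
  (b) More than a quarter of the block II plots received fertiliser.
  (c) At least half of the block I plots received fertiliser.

(a) block V: |A| = 8, |A ∩ B| = 3; needs |A ∩ B| / |A| ≥ 1/3 — true.
(b) block II: |A| = 8, |A ∩ B| = 3; needs |A ∩ B| / |A| > 1/4 — true.
(c) block I: |A| = 5, |A ∩ B| = 3; needs |A ∩ B| ≥ |A ∖ B| — true.

3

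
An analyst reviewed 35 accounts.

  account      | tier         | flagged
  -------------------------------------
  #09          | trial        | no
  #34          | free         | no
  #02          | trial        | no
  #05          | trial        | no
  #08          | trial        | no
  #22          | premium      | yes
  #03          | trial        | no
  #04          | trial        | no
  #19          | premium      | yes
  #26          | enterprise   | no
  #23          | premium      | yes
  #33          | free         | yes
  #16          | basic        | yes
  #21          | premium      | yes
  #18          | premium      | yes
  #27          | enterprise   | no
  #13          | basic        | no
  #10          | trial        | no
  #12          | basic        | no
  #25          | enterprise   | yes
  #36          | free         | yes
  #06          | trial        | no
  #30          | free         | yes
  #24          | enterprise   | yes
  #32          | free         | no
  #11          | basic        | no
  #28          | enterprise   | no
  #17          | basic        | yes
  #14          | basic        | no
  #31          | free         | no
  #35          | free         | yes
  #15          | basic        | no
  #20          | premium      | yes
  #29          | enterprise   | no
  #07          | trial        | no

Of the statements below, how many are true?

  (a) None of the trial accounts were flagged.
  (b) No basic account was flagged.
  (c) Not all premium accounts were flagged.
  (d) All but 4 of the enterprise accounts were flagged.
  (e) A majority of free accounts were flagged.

3

(a) trial: |A| = 9, |A ∩ B| = 0; needs A ∩ B = ∅ (|A ∩ B| = 0) — true.
(b) basic: |A| = 7, |A ∩ B| = 2; needs A ∩ B = ∅ (|A ∩ B| = 0) — false.
(c) premium: |A| = 6, |A ∩ B| = 6; needs A ⊄ B (|A ∖ B| ≥ 1) — false.
(d) enterprise: |A| = 6, |A ∩ B| = 2; needs |A ∖ B| = 4 — true.
(e) free: |A| = 7, |A ∩ B| = 4; needs |A ∩ B| > |A ∖ B| — true.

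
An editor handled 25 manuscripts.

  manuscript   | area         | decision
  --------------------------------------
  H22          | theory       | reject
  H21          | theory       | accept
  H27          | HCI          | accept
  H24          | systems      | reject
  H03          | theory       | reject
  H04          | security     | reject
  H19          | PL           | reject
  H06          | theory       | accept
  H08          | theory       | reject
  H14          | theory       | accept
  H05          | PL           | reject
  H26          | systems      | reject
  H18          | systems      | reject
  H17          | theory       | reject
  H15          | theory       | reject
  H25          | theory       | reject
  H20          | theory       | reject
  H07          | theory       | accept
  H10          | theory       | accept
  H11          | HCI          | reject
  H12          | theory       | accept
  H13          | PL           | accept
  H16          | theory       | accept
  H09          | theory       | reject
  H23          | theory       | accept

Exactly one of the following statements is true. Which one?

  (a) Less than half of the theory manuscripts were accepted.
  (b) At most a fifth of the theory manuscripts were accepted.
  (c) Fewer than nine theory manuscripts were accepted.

|A| = 16, |A ∩ B| = 8, |A ∖ B| = 8.
(a) requires |A ∩ B| < |A ∖ B|: false.
(b) requires |A ∩ B| / |A| ≤ 1/5: false.
(c) requires |A ∩ B| < 9: true.

(c)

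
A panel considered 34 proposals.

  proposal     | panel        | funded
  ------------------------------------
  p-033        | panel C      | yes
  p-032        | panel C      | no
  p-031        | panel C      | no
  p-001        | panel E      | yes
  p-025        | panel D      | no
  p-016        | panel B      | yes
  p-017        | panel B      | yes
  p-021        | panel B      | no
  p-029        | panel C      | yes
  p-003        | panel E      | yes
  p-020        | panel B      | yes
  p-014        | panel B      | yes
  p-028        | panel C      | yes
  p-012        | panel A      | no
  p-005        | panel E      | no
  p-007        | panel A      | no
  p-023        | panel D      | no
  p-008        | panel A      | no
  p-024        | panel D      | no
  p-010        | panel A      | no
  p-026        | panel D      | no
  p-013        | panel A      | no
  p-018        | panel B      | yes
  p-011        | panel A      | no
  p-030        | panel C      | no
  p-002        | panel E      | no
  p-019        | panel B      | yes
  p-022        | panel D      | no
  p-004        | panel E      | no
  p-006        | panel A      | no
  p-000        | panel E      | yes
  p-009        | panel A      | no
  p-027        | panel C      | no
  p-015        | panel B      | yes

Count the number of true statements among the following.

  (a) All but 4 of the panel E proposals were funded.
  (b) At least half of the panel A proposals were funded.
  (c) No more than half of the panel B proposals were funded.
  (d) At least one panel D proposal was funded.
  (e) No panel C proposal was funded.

0

(a) panel E: |A| = 6, |A ∩ B| = 3; needs |A ∖ B| = 4 — false.
(b) panel A: |A| = 8, |A ∩ B| = 0; needs |A ∩ B| ≥ |A ∖ B| — false.
(c) panel B: |A| = 8, |A ∩ B| = 7; needs |A ∩ B| ≤ |A ∖ B| — false.
(d) panel D: |A| = 5, |A ∩ B| = 0; needs A ∩ B ≠ ∅ (|A ∩ B| ≥ 1) — false.
(e) panel C: |A| = 7, |A ∩ B| = 3; needs A ∩ B = ∅ (|A ∩ B| = 0) — false.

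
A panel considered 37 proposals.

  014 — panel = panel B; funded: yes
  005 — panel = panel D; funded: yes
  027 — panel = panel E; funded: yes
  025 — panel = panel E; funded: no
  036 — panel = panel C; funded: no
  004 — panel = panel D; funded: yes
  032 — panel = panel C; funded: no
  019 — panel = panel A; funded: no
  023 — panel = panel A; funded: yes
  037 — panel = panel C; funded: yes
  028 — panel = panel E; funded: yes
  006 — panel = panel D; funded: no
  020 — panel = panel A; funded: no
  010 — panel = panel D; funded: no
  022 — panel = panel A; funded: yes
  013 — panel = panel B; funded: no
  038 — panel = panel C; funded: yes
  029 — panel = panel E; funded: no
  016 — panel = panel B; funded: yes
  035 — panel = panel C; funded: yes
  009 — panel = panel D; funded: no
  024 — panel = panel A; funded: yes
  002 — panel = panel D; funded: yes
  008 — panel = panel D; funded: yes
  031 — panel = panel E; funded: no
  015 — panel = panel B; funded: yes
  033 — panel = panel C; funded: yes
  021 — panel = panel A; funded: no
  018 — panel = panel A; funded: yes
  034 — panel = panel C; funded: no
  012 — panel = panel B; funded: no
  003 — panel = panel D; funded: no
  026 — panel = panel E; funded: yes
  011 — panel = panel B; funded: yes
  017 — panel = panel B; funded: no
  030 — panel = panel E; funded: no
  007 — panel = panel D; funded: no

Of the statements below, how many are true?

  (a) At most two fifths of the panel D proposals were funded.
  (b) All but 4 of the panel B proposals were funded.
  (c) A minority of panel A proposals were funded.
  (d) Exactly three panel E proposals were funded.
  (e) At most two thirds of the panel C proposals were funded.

(a) panel D: |A| = 9, |A ∩ B| = 4; needs |A ∩ B| / |A| ≤ 2/5 — false.
(b) panel B: |A| = 7, |A ∩ B| = 4; needs |A ∖ B| = 4 — false.
(c) panel A: |A| = 7, |A ∩ B| = 4; needs |A ∩ B| < |A ∖ B| — false.
(d) panel E: |A| = 7, |A ∩ B| = 3; needs |A ∩ B| = 3 — true.
(e) panel C: |A| = 7, |A ∩ B| = 4; needs |A ∩ B| / |A| ≤ 2/3 — true.

2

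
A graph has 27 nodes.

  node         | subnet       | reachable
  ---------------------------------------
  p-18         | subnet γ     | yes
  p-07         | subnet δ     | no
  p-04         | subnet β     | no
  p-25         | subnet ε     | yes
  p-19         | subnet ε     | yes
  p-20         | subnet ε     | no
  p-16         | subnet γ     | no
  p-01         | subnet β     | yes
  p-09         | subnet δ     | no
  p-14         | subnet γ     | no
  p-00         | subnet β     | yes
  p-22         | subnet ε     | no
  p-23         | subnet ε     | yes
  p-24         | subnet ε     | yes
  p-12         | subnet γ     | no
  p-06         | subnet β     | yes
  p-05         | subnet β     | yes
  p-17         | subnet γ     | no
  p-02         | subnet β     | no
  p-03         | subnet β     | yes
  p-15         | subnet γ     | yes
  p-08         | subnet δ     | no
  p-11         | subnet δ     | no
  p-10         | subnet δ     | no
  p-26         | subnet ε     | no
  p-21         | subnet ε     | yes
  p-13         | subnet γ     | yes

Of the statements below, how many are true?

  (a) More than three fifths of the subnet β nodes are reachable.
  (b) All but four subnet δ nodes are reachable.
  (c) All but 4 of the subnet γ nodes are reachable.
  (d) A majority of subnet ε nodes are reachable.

3

(a) subnet β: |A| = 7, |A ∩ B| = 5; needs |A ∩ B| / |A| > 3/5 — true.
(b) subnet δ: |A| = 5, |A ∩ B| = 0; needs |A ∖ B| = 4 — false.
(c) subnet γ: |A| = 7, |A ∩ B| = 3; needs |A ∖ B| = 4 — true.
(d) subnet ε: |A| = 8, |A ∩ B| = 5; needs |A ∩ B| > |A ∖ B| — true.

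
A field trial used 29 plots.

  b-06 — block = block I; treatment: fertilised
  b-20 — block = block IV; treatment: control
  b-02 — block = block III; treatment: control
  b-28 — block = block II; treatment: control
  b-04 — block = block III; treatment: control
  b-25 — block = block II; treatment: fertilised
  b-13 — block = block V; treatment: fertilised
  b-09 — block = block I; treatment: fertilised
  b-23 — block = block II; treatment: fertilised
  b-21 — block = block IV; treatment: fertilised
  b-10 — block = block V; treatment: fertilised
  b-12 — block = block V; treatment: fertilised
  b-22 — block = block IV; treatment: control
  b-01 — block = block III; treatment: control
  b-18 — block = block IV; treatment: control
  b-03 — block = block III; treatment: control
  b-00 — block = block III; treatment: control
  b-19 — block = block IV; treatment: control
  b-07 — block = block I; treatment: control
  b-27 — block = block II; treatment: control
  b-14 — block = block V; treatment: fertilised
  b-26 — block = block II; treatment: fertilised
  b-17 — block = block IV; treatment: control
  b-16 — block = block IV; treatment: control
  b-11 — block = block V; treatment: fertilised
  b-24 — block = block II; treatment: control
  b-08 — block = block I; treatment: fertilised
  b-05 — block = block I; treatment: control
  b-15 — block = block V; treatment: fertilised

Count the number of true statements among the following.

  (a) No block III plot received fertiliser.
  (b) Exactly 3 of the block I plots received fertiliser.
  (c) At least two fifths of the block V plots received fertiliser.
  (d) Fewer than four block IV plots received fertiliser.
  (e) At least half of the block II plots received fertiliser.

5

(a) block III: |A| = 5, |A ∩ B| = 0; needs A ∩ B = ∅ (|A ∩ B| = 0) — true.
(b) block I: |A| = 5, |A ∩ B| = 3; needs |A ∩ B| = 3 — true.
(c) block V: |A| = 6, |A ∩ B| = 6; needs |A ∩ B| / |A| ≥ 2/5 — true.
(d) block IV: |A| = 7, |A ∩ B| = 1; needs |A ∩ B| < 4 — true.
(e) block II: |A| = 6, |A ∩ B| = 3; needs |A ∩ B| ≥ |A ∖ B| — true.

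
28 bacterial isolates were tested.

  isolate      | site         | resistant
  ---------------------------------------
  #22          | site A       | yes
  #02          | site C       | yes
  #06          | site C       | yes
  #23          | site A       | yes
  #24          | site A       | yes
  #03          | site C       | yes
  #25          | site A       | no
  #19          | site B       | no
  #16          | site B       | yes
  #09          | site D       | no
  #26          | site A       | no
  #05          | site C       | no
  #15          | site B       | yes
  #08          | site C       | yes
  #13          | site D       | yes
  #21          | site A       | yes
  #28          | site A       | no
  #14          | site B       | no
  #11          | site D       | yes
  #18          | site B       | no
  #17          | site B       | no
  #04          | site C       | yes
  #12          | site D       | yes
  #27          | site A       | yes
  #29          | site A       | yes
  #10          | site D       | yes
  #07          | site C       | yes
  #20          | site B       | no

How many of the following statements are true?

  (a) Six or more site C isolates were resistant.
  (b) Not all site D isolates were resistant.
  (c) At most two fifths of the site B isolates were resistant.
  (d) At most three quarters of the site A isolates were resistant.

4

(a) site C: |A| = 7, |A ∩ B| = 6; needs |A ∩ B| ≥ 6 — true.
(b) site D: |A| = 5, |A ∩ B| = 4; needs A ⊄ B (|A ∖ B| ≥ 1) — true.
(c) site B: |A| = 7, |A ∩ B| = 2; needs |A ∩ B| / |A| ≤ 2/5 — true.
(d) site A: |A| = 9, |A ∩ B| = 6; needs |A ∩ B| / |A| ≤ 3/4 — true.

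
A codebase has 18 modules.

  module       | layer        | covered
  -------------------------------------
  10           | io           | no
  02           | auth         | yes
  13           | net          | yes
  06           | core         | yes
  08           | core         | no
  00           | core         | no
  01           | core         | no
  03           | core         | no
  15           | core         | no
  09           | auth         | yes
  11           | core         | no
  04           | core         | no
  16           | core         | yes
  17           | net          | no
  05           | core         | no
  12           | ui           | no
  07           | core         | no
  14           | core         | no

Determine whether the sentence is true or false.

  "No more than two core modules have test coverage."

True

'No more than two core modules have test coverage' holds iff |A ∩ B| ≤ 2.
A (the restrictor) = {06, 08, 00, 01, 03, 15, 11, 04, 16, 05, 07, 14}, |A| = 12.
A ∩ B = {06, 16}, so |A ∩ B| = 2.
|A ∩ B| = 2, so the statement is true.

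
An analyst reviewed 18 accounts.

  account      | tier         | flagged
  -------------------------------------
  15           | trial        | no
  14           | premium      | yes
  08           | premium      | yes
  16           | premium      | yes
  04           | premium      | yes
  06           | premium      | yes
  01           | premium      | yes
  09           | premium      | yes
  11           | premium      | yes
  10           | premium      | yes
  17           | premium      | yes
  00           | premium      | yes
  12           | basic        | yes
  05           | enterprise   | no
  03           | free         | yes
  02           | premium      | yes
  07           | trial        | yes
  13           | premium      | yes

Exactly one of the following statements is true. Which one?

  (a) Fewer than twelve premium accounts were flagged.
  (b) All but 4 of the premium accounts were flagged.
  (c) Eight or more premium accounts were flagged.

(c)

|A| = 13, |A ∩ B| = 13, |A ∖ B| = 0.
(a) requires |A ∩ B| < 12: false.
(b) requires |A ∖ B| = 4: false.
(c) requires |A ∩ B| ≥ 8: true.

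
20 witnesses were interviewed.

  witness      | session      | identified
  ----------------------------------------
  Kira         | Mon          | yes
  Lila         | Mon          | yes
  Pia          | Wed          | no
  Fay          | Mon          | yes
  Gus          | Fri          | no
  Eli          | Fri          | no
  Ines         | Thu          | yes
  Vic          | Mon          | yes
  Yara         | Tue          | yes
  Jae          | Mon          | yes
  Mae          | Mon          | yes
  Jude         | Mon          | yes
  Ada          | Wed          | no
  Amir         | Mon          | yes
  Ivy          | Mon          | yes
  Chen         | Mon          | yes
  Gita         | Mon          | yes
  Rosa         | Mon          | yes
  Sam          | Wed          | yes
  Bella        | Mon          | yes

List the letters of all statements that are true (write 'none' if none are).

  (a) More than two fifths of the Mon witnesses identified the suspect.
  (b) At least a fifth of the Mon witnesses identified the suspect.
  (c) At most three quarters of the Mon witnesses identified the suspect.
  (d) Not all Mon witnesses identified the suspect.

|A| = 13, |A ∩ B| = 13, |A ∖ B| = 0.
(a) |A ∩ B| / |A| > 2/5: holds.
(b) |A ∩ B| / |A| ≥ 1/5: holds.
(c) |A ∩ B| / |A| ≤ 3/4: fails.
(d) A ⊄ B (|A ∖ B| ≥ 1): fails.

(a), (b)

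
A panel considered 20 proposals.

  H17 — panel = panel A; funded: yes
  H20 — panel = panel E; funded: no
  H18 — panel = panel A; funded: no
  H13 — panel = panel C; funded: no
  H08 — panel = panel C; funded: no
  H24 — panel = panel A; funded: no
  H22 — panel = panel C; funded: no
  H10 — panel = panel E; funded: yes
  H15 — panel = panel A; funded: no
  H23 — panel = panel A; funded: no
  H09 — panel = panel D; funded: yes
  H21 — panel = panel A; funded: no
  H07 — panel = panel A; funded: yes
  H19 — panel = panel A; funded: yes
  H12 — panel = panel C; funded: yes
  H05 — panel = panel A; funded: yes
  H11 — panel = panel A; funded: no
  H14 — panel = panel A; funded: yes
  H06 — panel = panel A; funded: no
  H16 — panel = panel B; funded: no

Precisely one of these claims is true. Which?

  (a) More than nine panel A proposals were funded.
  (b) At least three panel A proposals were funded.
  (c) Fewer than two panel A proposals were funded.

|A| = 12, |A ∩ B| = 5, |A ∖ B| = 7.
(a) requires |A ∩ B| > 9: false.
(b) requires |A ∩ B| ≥ 3: true.
(c) requires |A ∩ B| < 2: false.

(b)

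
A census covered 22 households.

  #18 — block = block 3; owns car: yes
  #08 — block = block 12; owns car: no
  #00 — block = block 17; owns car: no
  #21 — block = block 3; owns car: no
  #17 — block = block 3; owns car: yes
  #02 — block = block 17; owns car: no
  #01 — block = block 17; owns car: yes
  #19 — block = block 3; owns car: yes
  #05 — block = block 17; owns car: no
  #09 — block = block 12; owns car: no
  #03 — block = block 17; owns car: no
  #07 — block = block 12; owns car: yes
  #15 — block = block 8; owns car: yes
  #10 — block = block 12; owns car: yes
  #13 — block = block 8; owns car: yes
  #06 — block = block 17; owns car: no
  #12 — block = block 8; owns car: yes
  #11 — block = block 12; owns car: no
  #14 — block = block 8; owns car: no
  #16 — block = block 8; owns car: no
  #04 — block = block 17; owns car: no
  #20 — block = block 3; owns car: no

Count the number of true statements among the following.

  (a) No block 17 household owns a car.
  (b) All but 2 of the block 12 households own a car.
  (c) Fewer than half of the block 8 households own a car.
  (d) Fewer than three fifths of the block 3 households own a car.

0

(a) block 17: |A| = 7, |A ∩ B| = 1; needs A ∩ B = ∅ (|A ∩ B| = 0) — false.
(b) block 12: |A| = 5, |A ∩ B| = 2; needs |A ∖ B| = 2 — false.
(c) block 8: |A| = 5, |A ∩ B| = 3; needs |A ∩ B| < |A ∖ B| — false.
(d) block 3: |A| = 5, |A ∩ B| = 3; needs |A ∩ B| / |A| < 3/5 — false.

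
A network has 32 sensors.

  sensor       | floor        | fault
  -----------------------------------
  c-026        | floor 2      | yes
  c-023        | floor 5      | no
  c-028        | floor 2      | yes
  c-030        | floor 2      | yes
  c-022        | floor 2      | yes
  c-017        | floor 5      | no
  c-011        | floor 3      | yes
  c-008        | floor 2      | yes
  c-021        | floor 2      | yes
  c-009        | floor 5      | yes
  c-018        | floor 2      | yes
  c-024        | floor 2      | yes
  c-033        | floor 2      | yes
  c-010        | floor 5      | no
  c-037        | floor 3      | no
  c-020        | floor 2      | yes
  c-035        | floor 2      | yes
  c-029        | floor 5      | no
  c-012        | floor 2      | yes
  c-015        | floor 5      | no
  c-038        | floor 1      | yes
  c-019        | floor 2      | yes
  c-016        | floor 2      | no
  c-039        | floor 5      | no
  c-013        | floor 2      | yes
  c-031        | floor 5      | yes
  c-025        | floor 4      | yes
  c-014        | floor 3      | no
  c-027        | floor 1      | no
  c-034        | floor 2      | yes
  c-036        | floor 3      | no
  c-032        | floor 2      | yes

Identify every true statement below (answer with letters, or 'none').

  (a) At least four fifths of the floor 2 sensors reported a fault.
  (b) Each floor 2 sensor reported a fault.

(a)

|A| = 17, |A ∩ B| = 16, |A ∖ B| = 1.
(a) |A ∩ B| / |A| ≥ 4/5: holds.
(b) A ⊆ B, i.e. every element of A is in B (|A ∖ B| = 0): fails.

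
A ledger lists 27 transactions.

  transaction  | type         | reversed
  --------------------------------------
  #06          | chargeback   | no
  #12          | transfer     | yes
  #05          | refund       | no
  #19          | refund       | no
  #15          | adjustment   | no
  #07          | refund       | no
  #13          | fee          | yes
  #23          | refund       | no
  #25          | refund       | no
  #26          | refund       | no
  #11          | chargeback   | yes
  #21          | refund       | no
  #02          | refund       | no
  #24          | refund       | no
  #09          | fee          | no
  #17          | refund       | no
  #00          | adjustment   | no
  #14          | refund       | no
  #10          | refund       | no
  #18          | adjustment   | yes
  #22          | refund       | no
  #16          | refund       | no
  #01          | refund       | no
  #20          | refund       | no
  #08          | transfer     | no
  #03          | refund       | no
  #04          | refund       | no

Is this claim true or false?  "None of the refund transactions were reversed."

'None of the refund transactions were reversed' holds iff A ∩ B = ∅ (|A ∩ B| = 0).
|A| = 18, |A ∩ B| = 0, |A ∖ B| = 18.
So the statement is true.

True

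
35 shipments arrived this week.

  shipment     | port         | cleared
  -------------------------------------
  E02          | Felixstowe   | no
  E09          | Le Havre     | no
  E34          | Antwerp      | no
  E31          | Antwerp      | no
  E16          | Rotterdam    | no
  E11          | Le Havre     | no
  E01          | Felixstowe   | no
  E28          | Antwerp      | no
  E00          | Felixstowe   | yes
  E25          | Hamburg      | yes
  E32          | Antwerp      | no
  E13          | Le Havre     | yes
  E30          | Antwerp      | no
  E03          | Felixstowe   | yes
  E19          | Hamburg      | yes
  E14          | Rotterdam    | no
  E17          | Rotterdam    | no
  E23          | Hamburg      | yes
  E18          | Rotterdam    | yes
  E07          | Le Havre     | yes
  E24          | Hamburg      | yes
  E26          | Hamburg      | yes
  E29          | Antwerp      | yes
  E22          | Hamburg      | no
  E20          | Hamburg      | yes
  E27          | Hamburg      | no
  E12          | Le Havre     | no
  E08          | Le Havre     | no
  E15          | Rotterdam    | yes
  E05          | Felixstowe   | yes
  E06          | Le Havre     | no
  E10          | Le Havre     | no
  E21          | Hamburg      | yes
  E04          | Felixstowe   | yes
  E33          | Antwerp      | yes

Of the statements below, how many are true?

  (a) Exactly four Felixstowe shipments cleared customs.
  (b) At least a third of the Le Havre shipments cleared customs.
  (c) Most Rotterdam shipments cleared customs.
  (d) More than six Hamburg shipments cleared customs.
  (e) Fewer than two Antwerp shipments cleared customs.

2

(a) Felixstowe: |A| = 6, |A ∩ B| = 4; needs |A ∩ B| = 4 — true.
(b) Le Havre: |A| = 8, |A ∩ B| = 2; needs |A ∩ B| / |A| ≥ 1/3 — false.
(c) Rotterdam: |A| = 5, |A ∩ B| = 2; needs |A ∩ B| > |A ∖ B| — false.
(d) Hamburg: |A| = 9, |A ∩ B| = 7; needs |A ∩ B| > 6 — true.
(e) Antwerp: |A| = 7, |A ∩ B| = 2; needs |A ∩ B| < 2 — false.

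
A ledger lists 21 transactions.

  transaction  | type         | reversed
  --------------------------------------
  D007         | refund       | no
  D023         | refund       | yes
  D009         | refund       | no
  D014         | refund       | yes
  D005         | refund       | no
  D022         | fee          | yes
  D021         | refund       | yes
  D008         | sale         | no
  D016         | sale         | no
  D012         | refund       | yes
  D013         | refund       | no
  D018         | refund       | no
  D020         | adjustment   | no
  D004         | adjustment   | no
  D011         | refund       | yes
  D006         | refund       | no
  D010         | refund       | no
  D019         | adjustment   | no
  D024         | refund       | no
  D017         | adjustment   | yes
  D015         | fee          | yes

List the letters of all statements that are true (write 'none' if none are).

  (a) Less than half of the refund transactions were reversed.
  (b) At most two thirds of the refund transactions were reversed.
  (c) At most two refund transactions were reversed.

(a), (b)

|A| = 13, |A ∩ B| = 5, |A ∖ B| = 8.
(a) |A ∩ B| < |A ∖ B|: holds.
(b) |A ∩ B| / |A| ≤ 2/3: holds.
(c) |A ∩ B| ≤ 2: fails.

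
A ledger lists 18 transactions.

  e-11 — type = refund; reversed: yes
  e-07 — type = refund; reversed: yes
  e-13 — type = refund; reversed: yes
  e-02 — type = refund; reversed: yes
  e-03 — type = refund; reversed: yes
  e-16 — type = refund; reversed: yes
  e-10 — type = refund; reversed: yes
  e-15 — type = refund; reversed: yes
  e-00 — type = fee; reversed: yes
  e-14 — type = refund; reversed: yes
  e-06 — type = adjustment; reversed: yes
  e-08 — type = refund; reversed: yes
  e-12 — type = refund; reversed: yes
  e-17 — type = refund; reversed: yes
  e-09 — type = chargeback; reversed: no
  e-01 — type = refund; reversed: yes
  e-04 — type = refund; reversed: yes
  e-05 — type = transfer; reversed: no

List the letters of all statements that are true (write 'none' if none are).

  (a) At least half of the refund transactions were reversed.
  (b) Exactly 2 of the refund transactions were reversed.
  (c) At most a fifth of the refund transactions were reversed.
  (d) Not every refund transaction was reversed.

|A| = 14, |A ∩ B| = 14, |A ∖ B| = 0.
(a) |A ∩ B| ≥ |A ∖ B|: holds.
(b) |A ∩ B| = 2: fails.
(c) |A ∩ B| / |A| ≤ 1/5: fails.
(d) A ⊄ B (|A ∖ B| ≥ 1): fails.

(a)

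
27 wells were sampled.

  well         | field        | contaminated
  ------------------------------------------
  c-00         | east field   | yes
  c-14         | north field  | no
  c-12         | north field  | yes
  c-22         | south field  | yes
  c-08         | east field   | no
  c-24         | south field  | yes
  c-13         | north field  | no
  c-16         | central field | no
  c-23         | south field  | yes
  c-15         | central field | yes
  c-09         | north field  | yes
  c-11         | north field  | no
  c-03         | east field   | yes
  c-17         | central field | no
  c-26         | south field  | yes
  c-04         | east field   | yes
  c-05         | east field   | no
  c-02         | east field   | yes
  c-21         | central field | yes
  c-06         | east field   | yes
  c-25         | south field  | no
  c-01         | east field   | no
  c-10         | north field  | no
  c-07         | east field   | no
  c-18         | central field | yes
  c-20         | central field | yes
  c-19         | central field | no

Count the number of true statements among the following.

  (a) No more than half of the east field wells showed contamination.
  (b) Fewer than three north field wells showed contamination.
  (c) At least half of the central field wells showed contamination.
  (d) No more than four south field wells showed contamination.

(a) east field: |A| = 9, |A ∩ B| = 5; needs |A ∩ B| ≤ |A ∖ B| — false.
(b) north field: |A| = 6, |A ∩ B| = 2; needs |A ∩ B| < 3 — true.
(c) central field: |A| = 7, |A ∩ B| = 4; needs |A ∩ B| ≥ |A ∖ B| — true.
(d) south field: |A| = 5, |A ∩ B| = 4; needs |A ∩ B| ≤ 4 — true.

3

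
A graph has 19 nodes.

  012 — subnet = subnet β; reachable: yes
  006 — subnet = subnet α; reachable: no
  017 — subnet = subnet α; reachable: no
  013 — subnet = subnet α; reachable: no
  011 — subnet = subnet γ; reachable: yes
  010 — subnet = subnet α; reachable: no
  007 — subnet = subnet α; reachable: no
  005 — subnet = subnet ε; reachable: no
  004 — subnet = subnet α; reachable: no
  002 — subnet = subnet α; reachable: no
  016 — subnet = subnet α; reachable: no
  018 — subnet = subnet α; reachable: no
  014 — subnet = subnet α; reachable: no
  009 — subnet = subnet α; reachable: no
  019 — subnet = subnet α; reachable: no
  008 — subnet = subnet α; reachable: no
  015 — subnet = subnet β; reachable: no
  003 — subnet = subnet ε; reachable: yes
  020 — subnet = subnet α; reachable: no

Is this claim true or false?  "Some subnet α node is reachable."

False

Truth condition: A ∩ B ≠ ∅ (|A ∩ B| ≥ 1).
A (the restrictor) = {006, 017, 013, 010, 007, 004, 002, 016, 018, 014, 009, 019, 008, 020}, |A| = 14.
A ∩ B = {}, so |A ∩ B| = 0.
So the statement is false.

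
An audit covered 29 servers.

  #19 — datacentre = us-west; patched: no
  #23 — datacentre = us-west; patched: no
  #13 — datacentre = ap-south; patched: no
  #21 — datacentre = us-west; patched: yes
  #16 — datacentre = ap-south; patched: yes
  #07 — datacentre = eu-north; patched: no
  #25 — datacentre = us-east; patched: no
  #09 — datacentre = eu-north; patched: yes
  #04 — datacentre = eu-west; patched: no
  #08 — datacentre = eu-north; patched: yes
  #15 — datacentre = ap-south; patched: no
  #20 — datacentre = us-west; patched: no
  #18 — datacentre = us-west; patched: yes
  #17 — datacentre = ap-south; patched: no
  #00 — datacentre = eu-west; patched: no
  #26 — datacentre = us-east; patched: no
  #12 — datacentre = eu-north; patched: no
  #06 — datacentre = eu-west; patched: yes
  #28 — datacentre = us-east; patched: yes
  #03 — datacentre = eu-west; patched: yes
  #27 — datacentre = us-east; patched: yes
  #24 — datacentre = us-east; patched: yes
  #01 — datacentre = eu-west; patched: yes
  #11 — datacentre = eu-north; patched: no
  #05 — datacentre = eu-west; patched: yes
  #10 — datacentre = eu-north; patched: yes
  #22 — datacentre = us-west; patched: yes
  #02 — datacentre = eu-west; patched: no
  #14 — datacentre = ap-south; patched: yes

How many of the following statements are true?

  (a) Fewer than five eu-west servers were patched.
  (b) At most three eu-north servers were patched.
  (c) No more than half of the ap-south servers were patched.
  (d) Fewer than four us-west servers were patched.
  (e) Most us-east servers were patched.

(a) eu-west: |A| = 7, |A ∩ B| = 4; needs |A ∩ B| < 5 — true.
(b) eu-north: |A| = 6, |A ∩ B| = 3; needs |A ∩ B| ≤ 3 — true.
(c) ap-south: |A| = 5, |A ∩ B| = 2; needs |A ∩ B| ≤ |A ∖ B| — true.
(d) us-west: |A| = 6, |A ∩ B| = 3; needs |A ∩ B| < 4 — true.
(e) us-east: |A| = 5, |A ∩ B| = 3; needs |A ∩ B| > |A ∖ B| — true.

5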